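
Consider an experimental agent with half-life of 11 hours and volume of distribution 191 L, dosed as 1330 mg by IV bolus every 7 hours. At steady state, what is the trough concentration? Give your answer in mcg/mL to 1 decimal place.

τ/t½ = 7/11 ≈ 0.63636, so fraction remaining f = (1/2)^(7/11) ≈ 0.6433.
Single-dose peak C₀ = D/Vd = 1330/191 ≈ 6.963 mcg/mL.
Steady-state trough Cmin,ss = C₀·f/(1−f) ≈ 6.963 × 0.6433/0.3567 ≈ 12.558 mcg/mL.

12.6 mcg/mL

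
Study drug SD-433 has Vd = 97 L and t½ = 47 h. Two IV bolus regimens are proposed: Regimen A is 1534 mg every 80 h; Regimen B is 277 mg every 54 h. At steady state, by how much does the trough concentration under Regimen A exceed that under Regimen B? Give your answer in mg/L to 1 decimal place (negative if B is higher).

4.7 mg/L

Regimen A: f = (1/2)^(80/47) ≈ 0.3073; Cmin,ss = (1534/97)·f/(1−f) ≈ 7.016 mg/L.
Regimen B: f = (1/2)^(54/47) ≈ 0.4510; Cmin,ss = (277/97)·f/(1−f) ≈ 2.346 mg/L.
Difference ≈ 7.016 − 2.346 ≈ 4.670 mg/L.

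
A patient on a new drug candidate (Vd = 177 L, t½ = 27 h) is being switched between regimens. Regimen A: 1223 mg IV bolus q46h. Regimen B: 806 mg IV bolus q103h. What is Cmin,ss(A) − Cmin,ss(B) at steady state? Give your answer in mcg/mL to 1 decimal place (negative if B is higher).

Regimen A: f = (1/2)^(46/27) ≈ 0.3070; Cmin,ss = (1223/177)·f/(1−f) ≈ 3.061 mcg/mL.
Regimen B: f = (1/2)^(103/27) ≈ 0.0711; Cmin,ss = (806/177)·f/(1−f) ≈ 0.349 mcg/mL.
Difference ≈ 3.061 − 0.349 ≈ 2.712 mcg/mL.

2.7 mcg/mL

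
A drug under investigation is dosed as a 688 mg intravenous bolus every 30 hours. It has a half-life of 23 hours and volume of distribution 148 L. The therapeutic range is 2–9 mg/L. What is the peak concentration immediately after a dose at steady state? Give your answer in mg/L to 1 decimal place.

τ/t½ = 30/23 ≈ 1.3043, so fraction remaining f = (1/2)^(30/23) ≈ 0.4049.
Accumulation ratio R = 1/(1 − f) ≈ 1/0.5951 ≈ 1.6804.
Each bolus raises the concentration by D/Vd = 688/148 ≈ 4.649 mg/L.
Cmax,ss = C₀/(1 − f) ≈ 4.649/0.5951 ≈ 7.812 mg/L.
Peak 7.8 mg/L vs MTC 9 mg/L: below toxic threshold.

7.8 mg/L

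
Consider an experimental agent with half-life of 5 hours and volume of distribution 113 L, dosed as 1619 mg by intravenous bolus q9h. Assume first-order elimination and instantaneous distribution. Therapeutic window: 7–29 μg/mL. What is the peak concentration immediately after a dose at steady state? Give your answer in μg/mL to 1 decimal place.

Over one 9-h interval, 9/5 ≈ 1.8 half-lives elapse, leaving f ≈ 0.2872 of each dose.
Accumulation ratio R = 1/(1 − f) ≈ 1/0.7128 ≈ 1.4029.
Single-dose peak C₀ = D/Vd = 1619/113 ≈ 14.327 μg/mL.
Steady-state peak Cmax,ss = C₀·R ≈ 14.327 × 1.4029 ≈ 20.099 μg/mL.
Peak 20.1 μg/mL vs MTC 29 μg/mL: below toxic threshold.

20.1 μg/mL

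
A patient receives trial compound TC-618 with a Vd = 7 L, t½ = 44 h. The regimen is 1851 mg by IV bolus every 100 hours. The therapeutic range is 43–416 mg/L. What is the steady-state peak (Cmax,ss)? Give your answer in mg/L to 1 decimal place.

333.4 mg/L

τ/t½ = 100/44 ≈ 2.2727, so fraction remaining f = (1/2)^(100/44) ≈ 0.2069.
At steady state, accumulation factor R = 1/(1 − e^(−kτ)) ≈ 1.2609.
Each bolus raises the concentration by D/Vd = 1851/7 ≈ 264.429 mg/L.
Cmax,ss = C₀/(1 − f) ≈ 264.429/0.7931 ≈ 333.412 mg/L.
Peak 333.4 mg/L vs MTC 416 mg/L: below toxic threshold.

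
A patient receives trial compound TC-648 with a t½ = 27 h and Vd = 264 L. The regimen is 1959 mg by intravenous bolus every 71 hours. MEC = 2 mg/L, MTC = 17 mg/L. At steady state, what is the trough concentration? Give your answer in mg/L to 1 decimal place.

1.4 mg/L

k = ln2/t½ = ln2/27 ≈ 0.025672 h⁻¹; fraction remaining f = e^(−kτ) = e^(−0.025672×71) ≈ 0.1616.
Accumulation ratio R = 1/(1 − f) ≈ 1/0.8384 ≈ 1.1927.
Each bolus raises the concentration by D/Vd = 1959/264 ≈ 7.420 mg/L.
Cmax,ss = C₀/(1 − f) ≈ 7.420/0.8384 ≈ 8.850 mg/L.
One interval later, Cmin,ss = Cmax,ss·e^(−kτ) ≈ 8.850 × 0.1616 ≈ 1.430 mg/L.
Trough 1.4 mg/L vs MEC 2 mg/L: subtherapeutic.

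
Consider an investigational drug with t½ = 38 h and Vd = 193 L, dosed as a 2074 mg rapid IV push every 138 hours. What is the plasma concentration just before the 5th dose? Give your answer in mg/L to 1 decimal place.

f = (1/2)^(τ/t½) = (1/2)^(138/38) ≈ 0.0807.
C₀ = D/Vd = 2074/193 ≈ 10.746 mg/L.
Before the 5th dose, 4 doses have been given. Superposition: Cmin = C₀·(f + f² + … + f^4).
≈ 10.746 × (0.0807 + 0.0065 + 0.0005 + 0.0000) ≈ 10.746 × 0.0877 ≈ 0.942 mg/L.

0.9 mg/L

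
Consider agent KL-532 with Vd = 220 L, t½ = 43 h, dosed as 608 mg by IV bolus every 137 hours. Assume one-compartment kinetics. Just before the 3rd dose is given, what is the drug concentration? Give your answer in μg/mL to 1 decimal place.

0.3 μg/mL

f = (1/2)^(τ/t½) = (1/2)^(137/43) ≈ 0.1099.
C₀ = D/Vd = 608/220 ≈ 2.764 μg/mL.
Before the 3rd dose, 2 doses have been given. Superposition: Cmin = C₀·(f + f²).
≈ 2.764 × (0.1099 + 0.0121) ≈ 2.764 × 0.1220 ≈ 0.337 μg/mL.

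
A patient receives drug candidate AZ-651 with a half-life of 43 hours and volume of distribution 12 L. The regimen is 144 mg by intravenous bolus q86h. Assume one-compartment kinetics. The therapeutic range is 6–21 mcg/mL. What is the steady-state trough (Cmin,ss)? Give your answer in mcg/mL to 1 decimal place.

The dosing interval is 2 half-lives, so f = 2^(−2) = 0.25.
At steady state, R = 1/(1 − 0.25) = 4/3.
Single-dose peak C₀ = D/Vd = 144/12 = 12 mcg/mL.
Steady-state peak Cmax,ss = C₀·R = 12 × 4/3 ≈ 16.000 mcg/mL.
Steady-state trough Cmin,ss = Cmax,ss·f ≈ 16.000 × 0.25 ≈ 4.000 mcg/mL.
Trough 4.0 mcg/mL vs MEC 6 mcg/mL: subtherapeutic.

4.0 mcg/mL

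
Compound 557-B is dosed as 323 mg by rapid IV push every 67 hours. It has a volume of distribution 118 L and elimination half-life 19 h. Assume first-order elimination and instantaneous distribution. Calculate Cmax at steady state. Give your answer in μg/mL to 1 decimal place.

Over one 67-h interval, 67/19 ≈ 3.5263 half-lives elapse, leaving f ≈ 0.0868 of each dose.
At steady state, accumulation factor R = 1/(1 − e^(−kτ)) ≈ 1.0951.
Each bolus raises the concentration by D/Vd = 323/118 ≈ 2.737 μg/mL.
Cmax,ss = C₀/(1 − f) ≈ 2.737/0.9132 ≈ 2.997 μg/mL.

3.0 μg/mL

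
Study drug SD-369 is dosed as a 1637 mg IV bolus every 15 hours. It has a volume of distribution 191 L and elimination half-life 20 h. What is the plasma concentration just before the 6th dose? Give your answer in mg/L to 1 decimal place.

11.6 mg/L

f = (1/2)^(τ/t½) = (1/2)^(15/20) ≈ 0.5946.
C₀ = D/Vd = 1637/191 ≈ 8.571 mg/L.
Before the 6th dose, 5 doses have been given. Superposition: Cmin = C₀·(f + f² + … + f^5).
≈ 8.571 × (0.5946 + 0.3535 + 0.2102 + 0.1250 + 0.0743) ≈ 8.571 × 1.3576 ≈ 11.636 mg/L.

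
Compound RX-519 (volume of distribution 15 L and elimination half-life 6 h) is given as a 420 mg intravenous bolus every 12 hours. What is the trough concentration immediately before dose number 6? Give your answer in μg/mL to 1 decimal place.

9.3 μg/mL

f = (1/2)^(τ/t½) = (1/2)^(12/6) ≈ 0.2500.
C₀ = D/Vd = 420/15 ≈ 28.000 μg/mL.
Before the 6th dose, 5 doses have been given. Superposition: Cmin = C₀·(f + f² + … + f^5).
≈ 28.000 × (0.2500 + 0.0625 + 0.0156 + 0.0039 + 0.0010) ≈ 28.000 × 0.3330 ≈ 9.324 μg/mL.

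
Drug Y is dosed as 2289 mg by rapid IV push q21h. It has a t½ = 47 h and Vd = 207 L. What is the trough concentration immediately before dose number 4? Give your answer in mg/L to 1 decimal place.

18.4 mg/L

f = (1/2)^(τ/t½) = (1/2)^(21/47) ≈ 0.7337.
C₀ = D/Vd = 2289/207 ≈ 11.058 mg/L.
Before the 4th dose, 3 doses have been given. Superposition: Cmin = C₀·(f + f² + … + f^3).
≈ 11.058 × (0.7337 + 0.5383 + 0.3950) ≈ 11.058 × 1.6670 ≈ 18.434 mg/L.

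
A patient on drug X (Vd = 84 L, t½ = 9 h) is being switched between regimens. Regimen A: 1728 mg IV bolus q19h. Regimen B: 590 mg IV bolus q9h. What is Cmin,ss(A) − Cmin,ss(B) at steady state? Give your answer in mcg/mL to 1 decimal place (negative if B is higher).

-0.8 mcg/mL

Regimen A: f = (1/2)^(19/9) ≈ 0.2315; Cmin,ss = (1728/84)·f/(1−f) ≈ 6.197 mcg/mL.
Regimen B: f = (1/2)^(9/9) ≈ 0.5000; Cmin,ss = (590/84)·f/(1−f) ≈ 7.024 mcg/mL.
Difference ≈ 6.197 − 7.024 ≈ -0.827 mcg/mL.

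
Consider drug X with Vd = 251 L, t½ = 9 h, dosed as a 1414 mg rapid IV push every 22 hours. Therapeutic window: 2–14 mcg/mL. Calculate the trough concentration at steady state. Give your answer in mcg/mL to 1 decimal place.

Over one 22-h interval, 22/9 ≈ 2.4444 half-lives elapse, leaving f ≈ 0.1837 of each dose.
At steady state, accumulation factor R = 1/(1 − e^(−kτ)) ≈ 1.2250.
Each bolus raises the concentration by D/Vd = 1414/251 ≈ 5.633 mcg/mL.
Steady-state peak Cmax,ss = C₀·R ≈ 5.633 × 1.2250 ≈ 6.900 mcg/mL.
Steady-state trough Cmin,ss = Cmax,ss·f ≈ 6.900 × 0.1837 ≈ 1.268 mcg/mL.
Trough 1.3 mcg/mL vs MEC 2 mcg/mL: subtherapeutic.

1.3 mcg/mL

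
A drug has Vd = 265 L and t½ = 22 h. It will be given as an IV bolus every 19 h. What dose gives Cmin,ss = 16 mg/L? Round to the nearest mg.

3475 mg

τ/t½ = 19/22 ≈ 0.86364, so f = (1/2)^(19/22) ≈ 0.549566.
Cmin,ss = (D/Vd)·f/(1−f), so D = Cmin,ss·Vd·(1−f)/f.
D = 16 × 265 × (1−f)/f ≈ 16 × 265 × 0.81962 ≈ 3475.19 mg.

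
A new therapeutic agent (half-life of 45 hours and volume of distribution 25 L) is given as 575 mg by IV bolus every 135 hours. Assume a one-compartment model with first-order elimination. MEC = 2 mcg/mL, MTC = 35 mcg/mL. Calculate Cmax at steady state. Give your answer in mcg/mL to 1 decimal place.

The dosing interval is 3 half-lives, so f = 2^(−3) = 0.125.
At steady state, R = 1/(1 − 0.125) = 8/7.
Single-dose peak C₀ = D/Vd = 575/25 = 23 mcg/mL.
Steady-state peak Cmax,ss = C₀·R = 23 × 8/7 ≈ 26.286 mcg/mL.
Peak 26.3 mcg/mL vs MTC 35 mcg/mL: below toxic threshold.

26.3 mcg/mL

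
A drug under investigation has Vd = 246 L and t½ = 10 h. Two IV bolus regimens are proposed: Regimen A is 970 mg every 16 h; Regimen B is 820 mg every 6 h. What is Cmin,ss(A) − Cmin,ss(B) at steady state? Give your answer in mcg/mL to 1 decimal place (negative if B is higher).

-4.5 mcg/mL

Regimen A: f = (1/2)^(16/10) ≈ 0.3299; Cmin,ss = (970/246)·f/(1−f) ≈ 1.941 mcg/mL.
Regimen B: f = (1/2)^(6/10) ≈ 0.6598; Cmin,ss = (820/246)·f/(1−f) ≈ 6.465 mcg/mL.
Difference ≈ 1.941 − 6.465 ≈ -4.524 mcg/mL.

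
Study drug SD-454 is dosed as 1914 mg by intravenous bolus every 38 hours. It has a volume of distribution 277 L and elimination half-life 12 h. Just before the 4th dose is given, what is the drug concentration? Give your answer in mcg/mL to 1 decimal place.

0.9 mcg/mL

f = (1/2)^(τ/t½) = (1/2)^(38/12) ≈ 0.1114.
C₀ = D/Vd = 1914/277 ≈ 6.910 mcg/mL.
Before the 4th dose, 3 doses have been given. Superposition: Cmin = C₀·(f + f² + … + f^3).
≈ 6.910 × (0.1114 + 0.0124 + 0.0014) ≈ 6.910 × 0.1252 ≈ 0.865 mcg/mL.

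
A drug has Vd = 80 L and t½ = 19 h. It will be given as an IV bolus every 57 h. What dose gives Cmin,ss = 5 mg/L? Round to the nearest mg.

τ/t½ = 57/19 ≈ 3, so f = (1/2)^(57/19) ≈ 0.125000.
Cmin,ss = (D/Vd)·f/(1−f), so D = Cmin,ss·Vd·(1−f)/f.
D = 5 × 80 × (1−f)/f ≈ 5 × 80 × 7.00000 ≈ 2800.00 mg.

2800 mg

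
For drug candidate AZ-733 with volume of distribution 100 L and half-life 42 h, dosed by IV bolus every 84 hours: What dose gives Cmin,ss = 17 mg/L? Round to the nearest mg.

5100 mg

τ/t½ = 84/42 ≈ 2, so f = (1/2)^(84/42) ≈ 0.250000.
Cmin,ss = (D/Vd)·f/(1−f), so D = Cmin,ss·Vd·(1−f)/f.
D = 17 × 100 × (1−f)/f ≈ 17 × 100 × 3.00000 ≈ 5100.00 mg.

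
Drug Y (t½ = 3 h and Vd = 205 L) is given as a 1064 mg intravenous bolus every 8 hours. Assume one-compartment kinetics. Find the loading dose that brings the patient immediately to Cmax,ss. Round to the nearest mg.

f = (1/2)^(8/3) ≈ 0.157490; accumulation ratio R = 1/(1−f) ≈ 1.18693.
Loading dose to hit Cmax,ss on first dose: D_load = D_maint·R ≈ 1064 × 1.18693 ≈ 1262.89 mg.

1263 mg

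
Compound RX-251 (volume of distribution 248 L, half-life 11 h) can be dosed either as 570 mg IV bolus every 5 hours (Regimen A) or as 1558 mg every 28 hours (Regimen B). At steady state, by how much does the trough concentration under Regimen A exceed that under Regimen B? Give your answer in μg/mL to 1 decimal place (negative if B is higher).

4.9 μg/mL

Regimen A: f = (1/2)^(5/11) ≈ 0.7297; Cmin,ss = (570/248)·f/(1−f) ≈ 6.205 μg/mL.
Regimen B: f = (1/2)^(28/11) ≈ 0.1713; Cmin,ss = (1558/248)·f/(1−f) ≈ 1.299 μg/mL.
Difference ≈ 6.205 − 1.299 ≈ 4.906 μg/mL.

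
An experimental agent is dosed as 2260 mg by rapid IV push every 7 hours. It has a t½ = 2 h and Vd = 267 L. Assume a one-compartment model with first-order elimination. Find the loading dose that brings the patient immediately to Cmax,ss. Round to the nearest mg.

f = (1/2)^(7/2) ≈ 0.088388; accumulation ratio R = 1/(1−f) ≈ 1.09696.
Loading dose to hit Cmax,ss on first dose: D_load = D_maint·R ≈ 2260 × 1.09696 ≈ 2479.13 mg.

2479 mg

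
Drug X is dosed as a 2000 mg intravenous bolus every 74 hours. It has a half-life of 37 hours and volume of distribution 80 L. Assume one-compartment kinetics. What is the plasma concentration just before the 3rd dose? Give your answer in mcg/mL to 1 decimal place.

f = (1/2)^(τ/t½) = (1/2)^(74/37) ≈ 0.2500.
C₀ = D/Vd = 2000/80 ≈ 25.000 mcg/mL.
Before the 3rd dose, 2 doses have been given. Superposition: Cmin = C₀·(f + f²).
≈ 25.000 × (0.2500 + 0.0625) ≈ 25.000 × 0.3125 ≈ 7.812 mcg/mL.

7.8 mcg/mL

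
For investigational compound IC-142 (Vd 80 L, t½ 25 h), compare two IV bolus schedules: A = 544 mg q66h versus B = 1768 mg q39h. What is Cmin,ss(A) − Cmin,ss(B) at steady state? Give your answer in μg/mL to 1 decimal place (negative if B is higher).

-10.0 μg/mL

Regimen A: f = (1/2)^(66/25) ≈ 0.1604; Cmin,ss = (544/80)·f/(1−f) ≈ 1.299 μg/mL.
Regimen B: f = (1/2)^(39/25) ≈ 0.3392; Cmin,ss = (1768/80)·f/(1−f) ≈ 11.344 μg/mL.
Difference ≈ 1.299 − 11.344 ≈ -10.045 μg/mL.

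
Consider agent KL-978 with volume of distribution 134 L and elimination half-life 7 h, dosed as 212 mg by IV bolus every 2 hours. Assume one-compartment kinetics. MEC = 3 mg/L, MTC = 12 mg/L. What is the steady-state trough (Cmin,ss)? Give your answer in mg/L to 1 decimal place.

7.2 mg/L

Over one 2-h interval, 2/7 ≈ 0.28571 half-lives elapse, leaving f ≈ 0.8203 of each dose.
Accumulation ratio R = 1/(1 − f) ≈ 1/0.1797 ≈ 5.5648.
Single-dose peak C₀ = D/Vd = 212/134 ≈ 1.582 mg/L.
Cmax,ss = C₀/(1 − f) ≈ 1.582/0.1797 ≈ 8.804 mg/L.
Steady-state trough Cmin,ss = Cmax,ss·f ≈ 8.804 × 0.8203 ≈ 7.222 mg/L.
Trough 7.2 mg/L vs MEC 3 mg/L: adequate.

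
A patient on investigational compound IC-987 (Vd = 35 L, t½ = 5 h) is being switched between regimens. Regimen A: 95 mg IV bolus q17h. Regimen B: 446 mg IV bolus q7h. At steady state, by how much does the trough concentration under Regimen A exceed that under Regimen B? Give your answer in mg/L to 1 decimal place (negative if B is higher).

Regimen A: f = (1/2)^(17/5) ≈ 0.0947; Cmin,ss = (95/35)·f/(1−f) ≈ 0.284 mg/L.
Regimen B: f = (1/2)^(7/5) ≈ 0.3789; Cmin,ss = (446/35)·f/(1−f) ≈ 7.774 mg/L.
Difference ≈ 0.284 − 7.774 ≈ -7.490 mg/L.

-7.5 mg/L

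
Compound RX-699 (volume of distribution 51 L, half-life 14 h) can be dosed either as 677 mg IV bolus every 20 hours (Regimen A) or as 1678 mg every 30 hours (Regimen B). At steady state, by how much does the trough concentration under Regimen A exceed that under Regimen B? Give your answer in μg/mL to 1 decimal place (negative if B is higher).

Regimen A: f = (1/2)^(20/14) ≈ 0.3715; Cmin,ss = (677/51)·f/(1−f) ≈ 7.846 μg/mL.
Regimen B: f = (1/2)^(30/14) ≈ 0.2264; Cmin,ss = (1678/51)·f/(1−f) ≈ 9.629 μg/mL.
Difference ≈ 7.846 − 9.629 ≈ -1.783 μg/mL.

-1.8 μg/mL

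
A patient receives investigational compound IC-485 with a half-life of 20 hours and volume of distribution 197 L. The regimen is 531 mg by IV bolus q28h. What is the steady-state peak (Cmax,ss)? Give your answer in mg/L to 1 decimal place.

Over one 28-h interval, 28/20 ≈ 1.4 half-lives elapse, leaving f ≈ 0.3789 of each dose.
At steady state, accumulation factor R = 1/(1 − e^(−kτ)) ≈ 1.6100.
Single-dose peak C₀ = D/Vd = 531/197 ≈ 2.695 mg/L.
Steady-state peak Cmax,ss = C₀·R ≈ 2.695 × 1.6100 ≈ 4.339 mg/L.

4.3 mg/L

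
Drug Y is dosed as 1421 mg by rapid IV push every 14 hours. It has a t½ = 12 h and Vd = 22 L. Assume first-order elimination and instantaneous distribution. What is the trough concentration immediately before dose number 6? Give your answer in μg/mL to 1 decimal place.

f = (1/2)^(τ/t½) = (1/2)^(14/12) ≈ 0.4454.
C₀ = D/Vd = 1421/22 ≈ 64.591 μg/mL.
Before the 6th dose, 5 doses have been given. Superposition: Cmin = C₀·(f + f² + … + f^5).
≈ 64.591 × (0.4454 + 0.1984 + 0.0884 + 0.0394 + 0.0175) ≈ 64.591 × 0.7891 ≈ 50.969 μg/mL.

51.0 μg/mL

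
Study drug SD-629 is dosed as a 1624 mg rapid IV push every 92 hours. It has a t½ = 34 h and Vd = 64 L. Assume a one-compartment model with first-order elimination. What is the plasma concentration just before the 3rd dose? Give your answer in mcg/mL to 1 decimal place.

4.5 mcg/mL

f = (1/2)^(τ/t½) = (1/2)^(92/34) ≈ 0.1533.
C₀ = D/Vd = 1624/64 ≈ 25.375 mcg/mL.
Before the 3rd dose, 2 doses have been given. Superposition: Cmin = C₀·(f + f²).
≈ 25.375 × (0.1533 + 0.0235) ≈ 25.375 × 0.1768 ≈ 4.486 mcg/mL.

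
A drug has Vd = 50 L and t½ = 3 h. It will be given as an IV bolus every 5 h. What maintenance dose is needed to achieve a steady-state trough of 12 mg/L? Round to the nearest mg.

τ/t½ = 5/3 ≈ 1.6667, so f = (1/2)^(5/3) ≈ 0.314980.
Cmin,ss = (D/Vd)·f/(1−f), so D = Cmin,ss·Vd·(1−f)/f.
D = 12 × 50 × (1−f)/f ≈ 12 × 50 × 2.17480 ≈ 1304.88 mg.

1305 mg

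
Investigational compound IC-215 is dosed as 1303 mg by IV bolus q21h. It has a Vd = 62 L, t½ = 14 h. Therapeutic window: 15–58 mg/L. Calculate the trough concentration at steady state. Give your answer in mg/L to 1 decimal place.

11.5 mg/L

Over one 21-h interval, 21/14 ≈ 1.5 half-lives elapse, leaving f ≈ 0.3536 of each dose.
Each bolus raises the concentration by D/Vd = 1303/62 ≈ 21.016 mg/L.
Steady-state trough Cmin,ss = C₀·f/(1−f) ≈ 21.016 × 0.3536/0.6464 ≈ 11.496 mg/L.
Trough 11.5 mg/L vs MEC 15 mg/L: subtherapeutic.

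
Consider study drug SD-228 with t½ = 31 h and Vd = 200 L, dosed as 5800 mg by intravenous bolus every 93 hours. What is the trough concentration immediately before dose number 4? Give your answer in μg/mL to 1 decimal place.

4.1 μg/mL

f = (1/2)^(τ/t½) = (1/2)^(93/31) ≈ 0.1250.
C₀ = D/Vd = 5800/200 ≈ 29.000 μg/mL.
Before the 4th dose, 3 doses have been given. Superposition: Cmin = C₀·(f + f² + … + f^3).
≈ 29.000 × (0.1250 + 0.0156 + 0.0020) ≈ 29.000 × 0.1426 ≈ 4.135 μg/mL.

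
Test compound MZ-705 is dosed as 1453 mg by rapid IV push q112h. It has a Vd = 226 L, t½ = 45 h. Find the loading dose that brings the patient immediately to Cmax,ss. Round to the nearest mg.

f = (1/2)^(112/45) ≈ 0.178143; accumulation ratio R = 1/(1−f) ≈ 1.21676.
Loading dose to hit Cmax,ss on first dose: D_load = D_maint·R ≈ 1453 × 1.21676 ≈ 1767.95 mg.

1768 mg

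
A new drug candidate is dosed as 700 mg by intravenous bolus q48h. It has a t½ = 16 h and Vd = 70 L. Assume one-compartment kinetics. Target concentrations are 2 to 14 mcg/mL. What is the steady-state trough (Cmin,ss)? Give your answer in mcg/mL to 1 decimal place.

The dosing interval is 3 half-lives, so f = 2^(−3) = 0.125.
Accumulation ratio R = 1/(1 − f) = 1/0.875 = 8/7.
Single-dose peak C₀ = D/Vd = 700/70 = 10 mcg/mL.
Steady-state peak Cmax,ss = C₀·R = 10 × 8/7 ≈ 11.429 mcg/mL.
Steady-state trough Cmin,ss = Cmax,ss·f ≈ 11.429 × 0.125 ≈ 1.429 mcg/mL.
Trough 1.4 mcg/mL vs MEC 2 mcg/mL: subtherapeutic.

1.4 mcg/mL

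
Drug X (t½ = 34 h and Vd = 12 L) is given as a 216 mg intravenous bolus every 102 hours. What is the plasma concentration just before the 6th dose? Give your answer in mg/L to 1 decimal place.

2.6 mg/L

f = (1/2)^(τ/t½) = (1/2)^(102/34) ≈ 0.1250.
C₀ = D/Vd = 216/12 ≈ 18.000 mg/L.
Before the 6th dose, 5 doses have been given. Superposition: Cmin = C₀·(f + f² + … + f^5).
≈ 18.000 × (0.1250 + 0.0156 + 0.0020 + 0.0002 + 0.0000) ≈ 18.000 × 0.1428 ≈ 2.570 mg/L.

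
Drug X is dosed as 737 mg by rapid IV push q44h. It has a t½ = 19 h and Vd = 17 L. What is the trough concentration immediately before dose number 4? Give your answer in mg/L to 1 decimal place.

10.8 mg/L

f = (1/2)^(τ/t½) = (1/2)^(44/19) ≈ 0.2009.
C₀ = D/Vd = 737/17 ≈ 43.353 mg/L.
Before the 4th dose, 3 doses have been given. Superposition: Cmin = C₀·(f + f² + … + f^3).
≈ 43.353 × (0.2009 + 0.0404 + 0.0081) ≈ 43.353 × 0.2494 ≈ 10.812 mg/L.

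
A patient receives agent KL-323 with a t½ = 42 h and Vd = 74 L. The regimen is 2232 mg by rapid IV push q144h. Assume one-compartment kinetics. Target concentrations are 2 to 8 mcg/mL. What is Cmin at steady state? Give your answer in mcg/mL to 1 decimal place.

3.1 mcg/mL

k = ln2/t½ = ln2/42 ≈ 0.016504 h⁻¹; fraction remaining f = e^(−kτ) = e^(−0.016504×144) ≈ 0.0929.
At steady state, accumulation factor R = 1/(1 − e^(−kτ)) ≈ 1.1024.
Single-dose peak C₀ = D/Vd = 2232/74 ≈ 30.162 mcg/mL.
Cmax,ss = C₀/(1 − f) ≈ 30.162/0.9071 ≈ 33.251 mcg/mL.
Steady-state trough Cmin,ss = Cmax,ss·f ≈ 33.251 × 0.0929 ≈ 3.089 mcg/mL.
Trough 3.1 mcg/mL vs MEC 2 mcg/mL: adequate.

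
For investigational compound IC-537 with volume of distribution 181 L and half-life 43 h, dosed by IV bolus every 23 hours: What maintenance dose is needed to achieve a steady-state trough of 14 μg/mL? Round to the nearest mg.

τ/t½ = 23/43 ≈ 0.53488, so f = (1/2)^(23/43) ≈ 0.690214.
Cmin,ss = (D/Vd)·f/(1−f), so D = Cmin,ss·Vd·(1−f)/f.
D = 14 × 181 × (1−f)/f ≈ 14 × 181 × 0.44883 ≈ 1137.34 mg.

1137 mg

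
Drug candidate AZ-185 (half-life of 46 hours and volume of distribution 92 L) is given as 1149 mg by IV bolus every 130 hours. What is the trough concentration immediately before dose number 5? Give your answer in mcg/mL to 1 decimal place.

f = (1/2)^(τ/t½) = (1/2)^(130/46) ≈ 0.1410.
C₀ = D/Vd = 1149/92 ≈ 12.489 mcg/mL.
Before the 5th dose, 4 doses have been given. Superposition: Cmin = C₀·(f + f² + … + f^4).
≈ 12.489 × (0.1410 + 0.0199 + 0.0028 + 0.0004) ≈ 12.489 × 0.1641 ≈ 2.049 mcg/mL.

2.0 mcg/mL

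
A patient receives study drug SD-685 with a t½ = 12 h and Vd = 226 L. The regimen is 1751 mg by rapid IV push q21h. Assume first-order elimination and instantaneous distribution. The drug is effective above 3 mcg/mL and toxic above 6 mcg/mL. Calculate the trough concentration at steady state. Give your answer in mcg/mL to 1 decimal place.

Over one 21-h interval, 21/12 ≈ 1.75 half-lives elapse, leaving f ≈ 0.2973 of each dose.
At steady state, accumulation factor R = 1/(1 − e^(−kτ)) ≈ 1.4231.
Each bolus raises the concentration by D/Vd = 1751/226 ≈ 7.748 mcg/mL.
Cmax,ss = C₀/(1 − f) ≈ 7.748/0.7027 ≈ 11.026 mcg/mL.
One interval later, Cmin,ss = Cmax,ss·e^(−kτ) ≈ 11.026 × 0.2973 ≈ 3.278 mcg/mL.
Trough 3.3 mcg/mL vs MEC 3 mcg/mL: adequate.

3.3 mcg/mL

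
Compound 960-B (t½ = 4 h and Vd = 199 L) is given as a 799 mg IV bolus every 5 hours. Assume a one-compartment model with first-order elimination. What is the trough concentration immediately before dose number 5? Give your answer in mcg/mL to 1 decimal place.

f = (1/2)^(τ/t½) = (1/2)^(5/4) ≈ 0.4204.
C₀ = D/Vd = 799/199 ≈ 4.015 mcg/mL.
Before the 5th dose, 4 doses have been given. Superposition: Cmin = C₀·(f + f² + … + f^4).
≈ 4.015 × (0.4204 + 0.1767 + 0.0743 + 0.0312) ≈ 4.015 × 0.7026 ≈ 2.821 mcg/mL.

2.8 mcg/mL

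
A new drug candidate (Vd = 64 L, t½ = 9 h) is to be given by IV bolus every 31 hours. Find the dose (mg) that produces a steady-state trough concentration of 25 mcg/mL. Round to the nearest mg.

τ/t½ = 31/9 ≈ 3.4444, so f = (1/2)^(31/9) ≈ 0.091858.
Cmin,ss = (D/Vd)·f/(1−f), so D = Cmin,ss·Vd·(1−f)/f.
D = 25 × 64 × (1−f)/f ≈ 25 × 64 × 9.88637 ≈ 15818.19 mg.

15818 mg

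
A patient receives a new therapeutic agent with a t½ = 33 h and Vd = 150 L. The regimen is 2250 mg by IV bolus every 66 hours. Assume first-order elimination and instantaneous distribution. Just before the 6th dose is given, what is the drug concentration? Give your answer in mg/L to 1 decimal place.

f = (1/2)^(τ/t½) = (1/2)^(66/33) ≈ 0.2500.
C₀ = D/Vd = 2250/150 ≈ 15.000 mg/L.
Before the 6th dose, 5 doses have been given. Superposition: Cmin = C₀·(f + f² + … + f^5).
≈ 15.000 × (0.2500 + 0.0625 + 0.0156 + 0.0039 + 0.0010) ≈ 15.000 × 0.3330 ≈ 4.995 mg/L.

5.0 mg/L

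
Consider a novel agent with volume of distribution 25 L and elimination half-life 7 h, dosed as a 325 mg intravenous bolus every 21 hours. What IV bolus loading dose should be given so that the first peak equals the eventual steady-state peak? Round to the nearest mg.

371 mg

f = (1/2)^(21/7) ≈ 0.125000; accumulation ratio R = 1/(1−f) ≈ 1.14286.
Loading dose to hit Cmax,ss on first dose: D_load = D_maint·R ≈ 325 × 1.14286 ≈ 371.43 mg.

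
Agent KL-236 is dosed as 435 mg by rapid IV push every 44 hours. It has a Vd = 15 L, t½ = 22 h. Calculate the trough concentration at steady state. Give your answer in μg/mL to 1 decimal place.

9.7 μg/mL

The dosing interval is 2 half-lives, so f = 2^(−2) = 0.25.
Accumulation ratio R = 1/(1 − f) = 1/0.75 = 4/3.
Single-dose peak C₀ = D/Vd = 435/15 = 29 μg/mL.
Steady-state peak Cmax,ss = C₀·R = 29 × 4/3 ≈ 38.667 μg/mL.
Steady-state trough Cmin,ss = Cmax,ss·f ≈ 38.667 × 0.25 ≈ 9.667 μg/mL.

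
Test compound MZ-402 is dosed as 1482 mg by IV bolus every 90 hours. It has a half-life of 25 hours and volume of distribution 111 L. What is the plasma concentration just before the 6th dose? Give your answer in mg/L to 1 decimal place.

1.2 mg/L

f = (1/2)^(τ/t½) = (1/2)^(90/25) ≈ 0.0825.
C₀ = D/Vd = 1482/111 ≈ 13.351 mg/L.
Before the 6th dose, 5 doses have been given. Superposition: Cmin = C₀·(f + f² + … + f^5).
≈ 13.351 × (0.0825 + 0.0068 + 0.0006 + 0.0000 + 0.0000) ≈ 13.351 × 0.0899 ≈ 1.200 mg/L.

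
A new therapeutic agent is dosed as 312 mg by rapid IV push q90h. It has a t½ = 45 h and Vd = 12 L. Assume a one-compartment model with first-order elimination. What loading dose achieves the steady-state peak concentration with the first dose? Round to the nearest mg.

416 mg

f = (1/2)^(90/45) ≈ 0.250000; accumulation ratio R = 1/(1−f) ≈ 1.33333.
Loading dose to hit Cmax,ss on first dose: D_load = D_maint·R ≈ 312 × 1.33333 ≈ 416.00 mg.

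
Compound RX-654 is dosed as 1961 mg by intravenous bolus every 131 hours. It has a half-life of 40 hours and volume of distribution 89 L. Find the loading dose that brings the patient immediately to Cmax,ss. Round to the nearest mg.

f = (1/2)^(131/40) ≈ 0.103306; accumulation ratio R = 1/(1−f) ≈ 1.11521.
Loading dose to hit Cmax,ss on first dose: D_load = D_maint·R ≈ 1961 × 1.11521 ≈ 2186.93 mg.

2187 mg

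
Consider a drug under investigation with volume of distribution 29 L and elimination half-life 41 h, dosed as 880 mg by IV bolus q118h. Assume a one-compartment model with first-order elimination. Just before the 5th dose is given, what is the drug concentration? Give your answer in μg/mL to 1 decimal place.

4.8 μg/mL

f = (1/2)^(τ/t½) = (1/2)^(118/41) ≈ 0.1360.
C₀ = D/Vd = 880/29 ≈ 30.345 μg/mL.
Before the 5th dose, 4 doses have been given. Superposition: Cmin = C₀·(f + f² + … + f^4).
≈ 30.345 × (0.1360 + 0.0185 + 0.0025 + 0.0003) ≈ 30.345 × 0.1573 ≈ 4.773 μg/mL.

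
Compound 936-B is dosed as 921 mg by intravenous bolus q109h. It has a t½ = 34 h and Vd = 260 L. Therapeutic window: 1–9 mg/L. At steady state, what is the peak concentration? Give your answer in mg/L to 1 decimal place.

4.0 mg/L

k = ln2/t½ = ln2/34 ≈ 0.020387 h⁻¹; fraction remaining f = e^(−kτ) = e^(−0.020387×109) ≈ 0.1084.
Accumulation ratio R = 1/(1 − f) ≈ 1/0.8916 ≈ 1.1216.
Single-dose peak C₀ = D/Vd = 921/260 ≈ 3.542 mg/L.
Cmax,ss = C₀/(1 − f) ≈ 3.542/0.8916 ≈ 3.973 mg/L.
Peak 4.0 mg/L vs MTC 9 mg/L: below toxic threshold.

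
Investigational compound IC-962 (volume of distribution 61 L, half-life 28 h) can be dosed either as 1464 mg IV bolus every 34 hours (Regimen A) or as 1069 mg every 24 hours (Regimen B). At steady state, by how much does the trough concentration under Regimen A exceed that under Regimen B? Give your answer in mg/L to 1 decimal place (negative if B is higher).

Regimen A: f = (1/2)^(34/28) ≈ 0.4310; Cmin,ss = (1464/61)·f/(1−f) ≈ 18.179 mg/L.
Regimen B: f = (1/2)^(24/28) ≈ 0.5520; Cmin,ss = (1069/61)·f/(1−f) ≈ 21.593 mg/L.
Difference ≈ 18.179 − 21.593 ≈ -3.414 mg/L.

-3.4 mg/L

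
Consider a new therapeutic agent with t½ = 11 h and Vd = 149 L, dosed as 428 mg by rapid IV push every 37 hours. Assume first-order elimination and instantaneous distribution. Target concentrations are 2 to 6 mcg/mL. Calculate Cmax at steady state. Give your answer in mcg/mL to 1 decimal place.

k = ln2/t½ = ln2/11 ≈ 0.063013 h⁻¹; fraction remaining f = e^(−kτ) = e^(−0.063013×37) ≈ 0.0972.
At steady state, accumulation factor R = 1/(1 − e^(−kτ)) ≈ 1.1077.
Single-dose peak C₀ = D/Vd = 428/149 ≈ 2.872 mcg/mL.
Cmax,ss = C₀/(1 − f) ≈ 2.872/0.9028 ≈ 3.181 mcg/mL.
Peak 3.2 mcg/mL vs MTC 6 mcg/mL: below toxic threshold.

3.2 mcg/mL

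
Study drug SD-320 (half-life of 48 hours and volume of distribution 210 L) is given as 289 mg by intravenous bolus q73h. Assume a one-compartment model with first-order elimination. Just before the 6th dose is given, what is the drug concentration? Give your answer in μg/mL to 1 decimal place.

f = (1/2)^(τ/t½) = (1/2)^(73/48) ≈ 0.3485.
C₀ = D/Vd = 289/210 ≈ 1.376 μg/mL.
Before the 6th dose, 5 doses have been given. Superposition: Cmin = C₀·(f + f² + … + f^5).
≈ 1.376 × (0.3485 + 0.1215 + 0.0423 + 0.0148 + 0.0051) ≈ 1.376 × 0.5322 ≈ 0.732 μg/mL.

0.7 μg/mL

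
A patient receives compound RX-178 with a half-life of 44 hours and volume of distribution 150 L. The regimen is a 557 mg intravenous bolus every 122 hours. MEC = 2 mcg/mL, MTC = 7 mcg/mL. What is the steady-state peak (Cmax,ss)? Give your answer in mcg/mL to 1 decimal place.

τ/t½ = 122/44 ≈ 2.7727, so fraction remaining f = (1/2)^(122/44) ≈ 0.1463.
At steady state, accumulation factor R = 1/(1 − e^(−kτ)) ≈ 1.1714.
Single-dose peak C₀ = D/Vd = 557/150 ≈ 3.713 mcg/mL.
Cmax,ss = C₀/(1 − f) ≈ 3.713/0.8537 ≈ 4.349 mcg/mL.
Peak 4.3 mcg/mL vs MTC 7 mcg/mL: below toxic threshold.

4.3 mcg/mL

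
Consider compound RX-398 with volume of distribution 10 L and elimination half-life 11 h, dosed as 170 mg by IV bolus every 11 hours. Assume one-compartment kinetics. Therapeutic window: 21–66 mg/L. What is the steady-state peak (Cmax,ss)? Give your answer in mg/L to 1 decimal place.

34.0 mg/L

The dosing interval is 1 half-life, so f = 2^(−1) = 0.5.
At steady state, R = 1/(1 − 0.5) = 2/1.
Single-dose peak C₀ = D/Vd = 170/10 = 17 mg/L.
Steady-state peak Cmax,ss = C₀·R = 17 × 2/1 ≈ 34.000 mg/L.
Peak 34.0 mg/L vs MTC 66 mg/L: below toxic threshold.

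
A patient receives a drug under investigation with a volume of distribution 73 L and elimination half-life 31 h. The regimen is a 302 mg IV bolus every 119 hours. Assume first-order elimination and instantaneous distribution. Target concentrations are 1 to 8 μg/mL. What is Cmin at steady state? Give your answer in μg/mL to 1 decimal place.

0.3 μg/mL

τ/t½ = 119/31 ≈ 3.8387, so fraction remaining f = (1/2)^(119/31) ≈ 0.0699.
Each bolus raises the concentration by D/Vd = 302/73 ≈ 4.137 μg/mL.
Steady-state trough Cmin,ss = C₀·f/(1−f) ≈ 4.137 × 0.0699/0.9301 ≈ 0.311 μg/mL.
Trough 0.3 μg/mL vs MEC 1 μg/mL: subtherapeutic.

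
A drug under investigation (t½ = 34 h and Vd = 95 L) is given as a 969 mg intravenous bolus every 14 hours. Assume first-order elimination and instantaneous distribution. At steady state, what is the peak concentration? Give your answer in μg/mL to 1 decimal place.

41.1 μg/mL

Over one 14-h interval, 14/34 ≈ 0.41176 half-lives elapse, leaving f ≈ 0.7517 of each dose.
At steady state, accumulation factor R = 1/(1 − e^(−kτ)) ≈ 4.0274.
Single-dose peak C₀ = D/Vd = 969/95 ≈ 10.200 μg/mL.
Steady-state peak Cmax,ss = C₀·R ≈ 10.200 × 4.0274 ≈ 41.079 μg/mL.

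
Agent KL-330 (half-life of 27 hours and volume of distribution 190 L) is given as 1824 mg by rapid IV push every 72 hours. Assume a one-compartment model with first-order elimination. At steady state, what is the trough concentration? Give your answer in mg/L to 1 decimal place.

Over one 72-h interval, 72/27 ≈ 2.6667 half-lives elapse, leaving f ≈ 0.1575 of each dose.
Accumulation ratio R = 1/(1 − f) ≈ 1/0.8425 ≈ 1.1869.
Each bolus raises the concentration by D/Vd = 1824/190 ≈ 9.600 mg/L.
Cmax,ss = C₀/(1 − f) ≈ 9.600/0.8425 ≈ 11.395 mg/L.
One interval later, Cmin,ss = Cmax,ss·e^(−kτ) ≈ 11.395 × 0.1575 ≈ 1.795 mg/L.

1.8 mg/L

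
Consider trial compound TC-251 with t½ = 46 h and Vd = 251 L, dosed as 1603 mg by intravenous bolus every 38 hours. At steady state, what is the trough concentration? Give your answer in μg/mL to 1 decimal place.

τ/t½ = 38/46 ≈ 0.82609, so fraction remaining f = (1/2)^(38/46) ≈ 0.5641.
At steady state, accumulation factor R = 1/(1 − e^(−kτ)) ≈ 2.2941.
Single-dose peak C₀ = D/Vd = 1603/251 ≈ 6.386 μg/mL.
Steady-state peak Cmax,ss = C₀·R ≈ 6.386 × 2.2941 ≈ 14.650 μg/mL.
Steady-state trough Cmin,ss = Cmax,ss·f ≈ 14.650 × 0.5641 ≈ 8.264 μg/mL.

8.3 μg/mL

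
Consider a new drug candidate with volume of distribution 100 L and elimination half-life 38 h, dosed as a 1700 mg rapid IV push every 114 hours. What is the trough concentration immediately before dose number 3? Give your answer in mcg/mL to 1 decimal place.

2.4 mcg/mL

f = (1/2)^(τ/t½) = (1/2)^(114/38) ≈ 0.1250.
C₀ = D/Vd = 1700/100 ≈ 17.000 mcg/mL.
Before the 3rd dose, 2 doses have been given. Superposition: Cmin = C₀·(f + f²).
≈ 17.000 × (0.1250 + 0.0156) ≈ 17.000 × 0.1406 ≈ 2.390 mcg/mL.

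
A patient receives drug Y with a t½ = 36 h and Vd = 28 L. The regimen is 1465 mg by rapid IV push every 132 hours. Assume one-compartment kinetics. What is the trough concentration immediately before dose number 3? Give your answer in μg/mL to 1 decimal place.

4.4 μg/mL

f = (1/2)^(τ/t½) = (1/2)^(132/36) ≈ 0.0787.
C₀ = D/Vd = 1465/28 ≈ 52.321 μg/mL.
Before the 3rd dose, 2 doses have been given. Superposition: Cmin = C₀·(f + f²).
≈ 52.321 × (0.0787 + 0.0062) ≈ 52.321 × 0.0849 ≈ 4.442 μg/mL.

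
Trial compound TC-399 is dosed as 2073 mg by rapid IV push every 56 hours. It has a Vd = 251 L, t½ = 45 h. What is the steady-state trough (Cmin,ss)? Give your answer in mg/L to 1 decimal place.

6.0 mg/L

k = ln2/t½ = ln2/45 ≈ 0.015403 h⁻¹; fraction remaining f = e^(−kτ) = e^(−0.015403×56) ≈ 0.4221.
Single-dose peak C₀ = D/Vd = 2073/251 ≈ 8.259 mg/L.
Steady-state trough Cmin,ss = C₀·f/(1−f) ≈ 8.259 × 0.4221/0.5779 ≈ 6.032 mg/L.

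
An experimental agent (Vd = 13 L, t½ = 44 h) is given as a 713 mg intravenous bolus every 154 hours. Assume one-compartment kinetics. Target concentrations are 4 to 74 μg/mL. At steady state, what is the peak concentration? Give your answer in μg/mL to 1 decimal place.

60.2 μg/mL

Over one 154-h interval, 154/44 ≈ 3.5 half-lives elapse, leaving f ≈ 0.0884 of each dose.
Accumulation ratio R = 1/(1 − f) ≈ 1/0.9116 ≈ 1.0970.
Single-dose peak C₀ = D/Vd = 713/13 ≈ 54.846 μg/mL.
Steady-state peak Cmax,ss = C₀·R ≈ 54.846 × 1.0970 ≈ 60.166 μg/mL.
Peak 60.2 μg/mL vs MTC 74 μg/mL: below toxic threshold.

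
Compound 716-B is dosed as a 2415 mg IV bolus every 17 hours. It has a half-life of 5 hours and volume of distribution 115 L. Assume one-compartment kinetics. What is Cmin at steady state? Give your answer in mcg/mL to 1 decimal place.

2.2 mcg/mL

Over one 17-h interval, 17/5 ≈ 3.4 half-lives elapse, leaving f ≈ 0.0947 of each dose.
Each bolus raises the concentration by D/Vd = 2415/115 ≈ 21.000 mcg/mL.
Steady-state trough Cmin,ss = C₀·f/(1−f) ≈ 21.000 × 0.0947/0.9053 ≈ 2.197 mcg/mL.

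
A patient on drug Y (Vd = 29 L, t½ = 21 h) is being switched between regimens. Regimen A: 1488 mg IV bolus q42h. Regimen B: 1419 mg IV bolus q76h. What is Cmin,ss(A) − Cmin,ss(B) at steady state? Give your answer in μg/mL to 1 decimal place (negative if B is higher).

Regimen A: f = (1/2)^(42/21) ≈ 0.2500; Cmin,ss = (1488/29)·f/(1−f) ≈ 17.103 μg/mL.
Regimen B: f = (1/2)^(76/21) ≈ 0.0814; Cmin,ss = (1419/29)·f/(1−f) ≈ 4.336 μg/mL.
Difference ≈ 17.103 − 4.336 ≈ 12.767 μg/mL.

12.8 μg/mL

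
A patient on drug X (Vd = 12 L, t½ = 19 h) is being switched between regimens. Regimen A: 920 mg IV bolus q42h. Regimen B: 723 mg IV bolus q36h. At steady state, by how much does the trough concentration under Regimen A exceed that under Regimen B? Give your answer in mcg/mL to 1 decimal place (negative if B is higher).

-1.0 mcg/mL

Regimen A: f = (1/2)^(42/19) ≈ 0.2161; Cmin,ss = (920/12)·f/(1−f) ≈ 21.135 mcg/mL.
Regimen B: f = (1/2)^(36/19) ≈ 0.2689; Cmin,ss = (723/12)·f/(1−f) ≈ 22.160 mcg/mL.
Difference ≈ 21.135 − 22.160 ≈ -1.025 mcg/mL.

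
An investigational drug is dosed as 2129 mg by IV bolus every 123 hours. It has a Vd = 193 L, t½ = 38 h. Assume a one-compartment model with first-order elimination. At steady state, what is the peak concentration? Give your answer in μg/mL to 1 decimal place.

12.3 μg/mL

τ/t½ = 123/38 ≈ 3.2368, so fraction remaining f = (1/2)^(123/38) ≈ 0.1061.
Accumulation ratio R = 1/(1 − f) ≈ 1/0.8939 ≈ 1.1187.
Single-dose peak C₀ = D/Vd = 2129/193 ≈ 11.031 μg/mL.
Cmax,ss = C₀/(1 − f) ≈ 11.031/0.8939 ≈ 12.340 μg/mL.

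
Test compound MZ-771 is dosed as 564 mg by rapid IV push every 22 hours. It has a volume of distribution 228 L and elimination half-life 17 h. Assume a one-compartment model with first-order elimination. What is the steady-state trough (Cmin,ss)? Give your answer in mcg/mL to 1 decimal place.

1.7 mcg/mL

k = ln2/t½ = ln2/17 ≈ 0.040773 h⁻¹; fraction remaining f = e^(−kτ) = e^(−0.040773×22) ≈ 0.4078.
At steady state, accumulation factor R = 1/(1 − e^(−kτ)) ≈ 1.6886.
Single-dose peak C₀ = D/Vd = 564/228 ≈ 2.474 mcg/mL.
Steady-state peak Cmax,ss = C₀·R ≈ 2.474 × 1.6886 ≈ 4.178 mcg/mL.
One interval later, Cmin,ss = Cmax,ss·e^(−kτ) ≈ 4.178 × 0.4078 ≈ 1.704 mcg/mL.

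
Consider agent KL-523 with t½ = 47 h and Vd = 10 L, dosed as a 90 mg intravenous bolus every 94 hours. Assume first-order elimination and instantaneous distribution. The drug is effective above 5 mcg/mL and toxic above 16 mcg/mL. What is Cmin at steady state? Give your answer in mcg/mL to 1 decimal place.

3.0 mcg/mL

The dosing interval is 2 half-lives, so f = 2^(−2) = 0.25.
At steady state, R = 1/(1 − 0.25) = 4/3.
Single-dose peak C₀ = D/Vd = 90/10 = 9 mcg/mL.
Steady-state peak Cmax,ss = C₀·R = 9 × 4/3 ≈ 12.000 mcg/mL.
Steady-state trough Cmin,ss = Cmax,ss·f ≈ 12.000 × 0.25 ≈ 3.000 mcg/mL.
Trough 3.0 mcg/mL vs MEC 5 mcg/mL: subtherapeutic.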